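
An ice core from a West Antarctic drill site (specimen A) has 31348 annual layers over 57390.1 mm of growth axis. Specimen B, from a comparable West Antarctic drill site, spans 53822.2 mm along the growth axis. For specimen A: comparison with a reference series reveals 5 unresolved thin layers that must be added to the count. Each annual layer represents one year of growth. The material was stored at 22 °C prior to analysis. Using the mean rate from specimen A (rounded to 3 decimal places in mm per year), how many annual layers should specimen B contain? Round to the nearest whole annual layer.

29411 annual layers

Specimen A: adjusted count: 31348 + 5 = 31353 annual layers.
A: Mean rate = 57390.1 mm / 31353 years ≈ 1.830 mm/year.
For B, 53822.2 / 1.830 = 29411.04 years ≈ 29411 annual layers.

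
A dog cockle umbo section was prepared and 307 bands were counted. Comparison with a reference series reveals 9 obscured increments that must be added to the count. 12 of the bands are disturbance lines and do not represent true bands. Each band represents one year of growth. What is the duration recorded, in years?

304 years

Correcting the raw count gives 307 − 12 + 9 = 304 true bands.
One band per year makes the duration 304 years.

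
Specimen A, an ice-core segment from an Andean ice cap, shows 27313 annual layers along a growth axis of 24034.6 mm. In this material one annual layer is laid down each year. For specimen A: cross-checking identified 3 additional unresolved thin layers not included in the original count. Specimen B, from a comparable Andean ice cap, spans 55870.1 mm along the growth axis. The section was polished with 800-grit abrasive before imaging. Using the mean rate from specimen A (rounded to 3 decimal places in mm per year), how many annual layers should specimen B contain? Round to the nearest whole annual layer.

63489 annual layers

Specimen A: correcting the raw count gives 27313 + 3 = 27316 true annual layers.
A: 24034.6 mm over 27316 years gives 24034.6 / 27316 ≈ 0.880 mm per year.
B spans 55870.1 / 0.880 = 63488.75 years ≈ 63489 annual layers.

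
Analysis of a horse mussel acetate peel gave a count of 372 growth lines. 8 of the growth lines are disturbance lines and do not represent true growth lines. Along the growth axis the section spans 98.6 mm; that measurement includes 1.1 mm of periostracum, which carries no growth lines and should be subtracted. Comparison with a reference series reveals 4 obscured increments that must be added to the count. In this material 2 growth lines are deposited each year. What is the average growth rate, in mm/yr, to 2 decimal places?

0.53 mm/yr

Correcting the raw count gives 372 − 8 + 4 = 368 true growth lines.
With 2 growth lines per year, 368 / 2 = 184 years.
Net length = 98.6 − 1.1 = 97.5 mm.
Extension rate ≈ 97.5 / 184 = 0.53 mm/yr.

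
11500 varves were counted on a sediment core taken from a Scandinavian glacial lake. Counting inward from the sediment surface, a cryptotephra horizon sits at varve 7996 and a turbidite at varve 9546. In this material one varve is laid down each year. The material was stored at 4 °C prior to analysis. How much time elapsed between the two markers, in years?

The two markers are separated by 9546 − 7996 = 1550 varves.
One varve per year makes the interval 1550 years.

1550 yr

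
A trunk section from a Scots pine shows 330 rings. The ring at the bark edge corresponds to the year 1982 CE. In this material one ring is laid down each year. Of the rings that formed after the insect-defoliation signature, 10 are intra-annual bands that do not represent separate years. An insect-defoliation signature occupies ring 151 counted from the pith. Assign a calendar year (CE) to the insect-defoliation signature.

Between ring 151 and the bark edge there are 330 − 151 = 179 rings.
Removing the 10 false rings leaves 179 − 10 = 169 true rings beyond the insect-defoliation signature.
1982 − 169 = 1813 CE.

1813 CE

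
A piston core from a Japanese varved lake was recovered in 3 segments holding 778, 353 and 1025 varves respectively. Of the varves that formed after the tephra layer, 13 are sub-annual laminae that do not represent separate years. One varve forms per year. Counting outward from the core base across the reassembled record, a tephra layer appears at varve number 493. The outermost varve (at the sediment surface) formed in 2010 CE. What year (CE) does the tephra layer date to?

Total varves = 778 + 353 + 1025 = 2156.
Between varve 493 and the sediment surface there are 2156 − 493 = 1663 varves.
Excluding 13 false varves: 1663 − 13 = 1650.
The varve at the sediment surface is 2010 CE, so the tephra layer dates to 2010 − 1650 = 360 CE.

360 CE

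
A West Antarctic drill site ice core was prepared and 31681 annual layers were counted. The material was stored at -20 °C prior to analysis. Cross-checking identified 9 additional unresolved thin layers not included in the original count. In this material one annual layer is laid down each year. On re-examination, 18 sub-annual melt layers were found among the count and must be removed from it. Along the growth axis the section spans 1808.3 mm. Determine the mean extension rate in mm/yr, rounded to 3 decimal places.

Adjusted count: 31681 − 18 + 9 = 31672 annual layers.
1808.3 mm over 31672 years gives 1808.3 / 31672 ≈ 0.057 mm/yr.

0.057 mm/yr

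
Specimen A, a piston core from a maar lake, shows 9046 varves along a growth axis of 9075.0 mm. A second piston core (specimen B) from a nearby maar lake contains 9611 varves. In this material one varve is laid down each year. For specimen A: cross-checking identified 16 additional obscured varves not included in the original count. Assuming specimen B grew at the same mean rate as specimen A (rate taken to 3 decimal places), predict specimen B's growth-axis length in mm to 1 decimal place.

9620.6 mm

Specimen A: after corrections the count is 9046 + 16 = 9062 varves.
A: Extension rate ≈ 9075.0 / 9062 = 1.001 mm/year.
Length of B = 1.001 × 9611 = 9620.6 mm.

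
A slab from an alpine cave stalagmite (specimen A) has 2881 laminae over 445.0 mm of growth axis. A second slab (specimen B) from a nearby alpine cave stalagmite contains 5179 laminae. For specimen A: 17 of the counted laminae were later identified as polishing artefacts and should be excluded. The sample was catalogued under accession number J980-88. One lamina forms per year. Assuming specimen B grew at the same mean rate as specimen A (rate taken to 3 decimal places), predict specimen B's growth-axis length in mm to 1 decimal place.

802.7 mm

Specimen A: true lamina count = 2881 − 17 = 2864.
A: Extension rate ≈ 445.0 / 2864 = 0.155 mm/yr.
Length of B = 0.155 × 5179 = 802.7 mm.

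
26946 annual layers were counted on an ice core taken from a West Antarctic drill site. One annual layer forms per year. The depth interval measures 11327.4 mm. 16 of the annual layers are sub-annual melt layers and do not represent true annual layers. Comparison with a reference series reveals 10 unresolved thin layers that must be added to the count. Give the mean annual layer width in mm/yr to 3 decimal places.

0.420 mm/yr

Correcting the raw count gives 26946 − 16 + 10 = 26940 true annual layers.
11327.4 mm over 26940 years gives 11327.4 / 26940 ≈ 0.420 mm/yr.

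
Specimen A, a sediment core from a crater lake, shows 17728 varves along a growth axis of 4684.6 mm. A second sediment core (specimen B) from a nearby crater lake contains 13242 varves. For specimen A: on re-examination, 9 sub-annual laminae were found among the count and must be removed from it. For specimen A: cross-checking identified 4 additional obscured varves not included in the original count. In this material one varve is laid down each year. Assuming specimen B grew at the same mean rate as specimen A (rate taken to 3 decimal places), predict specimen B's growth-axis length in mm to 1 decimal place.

Specimen A: after corrections the count is 17728 − 9 + 4 = 17723 varves.
A: 4684.6 mm over 17723 years gives 4684.6 / 17723 ≈ 0.264 mm per year.
B's length ≈ 0.264 × 13242 = 3495.9 mm.

3495.9 mm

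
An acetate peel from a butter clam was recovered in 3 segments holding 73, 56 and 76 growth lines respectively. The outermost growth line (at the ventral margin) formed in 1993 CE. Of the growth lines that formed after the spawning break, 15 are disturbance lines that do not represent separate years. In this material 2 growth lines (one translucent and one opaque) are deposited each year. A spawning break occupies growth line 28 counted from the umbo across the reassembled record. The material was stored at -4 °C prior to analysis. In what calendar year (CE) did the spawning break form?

1912 CE

Total growth lines = 73 + 56 + 76 = 205.
205 − 28 = 177 growth lines lie beyond the spawning break toward the ventral margin.
Removing the 15 false growth lines leaves 177 − 15 = 162 true growth lines beyond the spawning break.
162 growth lines at 2 per year is 162 / 2 = 81 years.
Counting back 81 years from 1993 CE places the spawning break in 1993 − 81 = 1912 CE.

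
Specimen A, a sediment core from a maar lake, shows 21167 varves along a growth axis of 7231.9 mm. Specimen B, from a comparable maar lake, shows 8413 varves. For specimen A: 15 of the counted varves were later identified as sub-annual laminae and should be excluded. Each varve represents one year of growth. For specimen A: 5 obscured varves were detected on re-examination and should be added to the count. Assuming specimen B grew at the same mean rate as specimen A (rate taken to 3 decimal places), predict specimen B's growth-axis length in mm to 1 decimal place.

2877.2 mm

Specimen A: true varve count = 21167 − 15 + 5 = 21157.
A: Mean rate = 7231.9 mm / 21157 years ≈ 0.342 mm per year.
B's length ≈ 0.342 × 8413 = 2877.2 mm.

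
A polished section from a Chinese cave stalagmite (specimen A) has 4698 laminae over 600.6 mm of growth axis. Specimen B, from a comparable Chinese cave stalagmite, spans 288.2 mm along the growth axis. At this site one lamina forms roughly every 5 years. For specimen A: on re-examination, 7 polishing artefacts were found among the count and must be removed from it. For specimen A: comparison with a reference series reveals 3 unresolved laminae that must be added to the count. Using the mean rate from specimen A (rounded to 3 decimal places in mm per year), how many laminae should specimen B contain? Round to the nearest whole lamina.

Specimen A: correcting the raw count gives 4698 − 7 + 3 = 4694 true laminae.
Specimen A: at 5 years per lamina, 4694 × 5 = 23470 years.
A: Mean rate = 600.6 mm / 23470 years ≈ 0.026 mm per year.
Specimen B: 288.2 mm / 0.026 mm per year = 11084.62 years; at 5 years per lamina that is 11084.62 / 5 ≈ 2217 laminae.

2217 laminae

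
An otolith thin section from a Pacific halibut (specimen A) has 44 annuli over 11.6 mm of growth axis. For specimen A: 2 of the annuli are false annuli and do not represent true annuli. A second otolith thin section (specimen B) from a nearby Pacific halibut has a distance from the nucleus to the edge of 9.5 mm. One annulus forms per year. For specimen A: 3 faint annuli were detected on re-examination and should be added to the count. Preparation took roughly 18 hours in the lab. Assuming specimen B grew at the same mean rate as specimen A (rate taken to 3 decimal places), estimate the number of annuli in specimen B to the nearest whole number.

Specimen A: after corrections the count is 44 − 2 + 3 = 45 annuli.
A: 11.6 mm over 45 years gives 11.6 / 45 ≈ 0.258 mm/yr.
Specimen B: 9.5 mm / 0.258 mm per year = 36.82 years ≈ 37 annuli.

37 annuli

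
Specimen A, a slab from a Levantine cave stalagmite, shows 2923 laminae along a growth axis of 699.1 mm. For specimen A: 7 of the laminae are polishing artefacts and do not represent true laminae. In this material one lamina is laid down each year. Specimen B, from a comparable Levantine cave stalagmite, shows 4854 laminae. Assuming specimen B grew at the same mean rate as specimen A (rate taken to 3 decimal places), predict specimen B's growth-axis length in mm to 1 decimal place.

Specimen A: true lamina count = 2923 − 7 = 2916.
A: Mean rate = 699.1 mm / 2916 years ≈ 0.240 mm per year.
For B, 0.240 mm/year × 4854 years = 1165.0 mm.

1165.0 mm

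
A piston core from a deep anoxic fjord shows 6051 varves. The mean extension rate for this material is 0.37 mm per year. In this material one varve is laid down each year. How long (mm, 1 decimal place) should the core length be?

2238.9 mm

6051 years of growth are recorded.
Length ≈ 0.37 × 6051 = 2238.9 mm.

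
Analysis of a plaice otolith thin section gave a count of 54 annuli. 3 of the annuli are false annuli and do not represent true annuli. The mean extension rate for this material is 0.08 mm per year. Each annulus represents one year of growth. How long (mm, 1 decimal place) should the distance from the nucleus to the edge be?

4.1 mm

Correcting the raw count gives 54 − 3 = 51 true annuli.
Length ≈ 0.08 × 51 = 4.1 mm.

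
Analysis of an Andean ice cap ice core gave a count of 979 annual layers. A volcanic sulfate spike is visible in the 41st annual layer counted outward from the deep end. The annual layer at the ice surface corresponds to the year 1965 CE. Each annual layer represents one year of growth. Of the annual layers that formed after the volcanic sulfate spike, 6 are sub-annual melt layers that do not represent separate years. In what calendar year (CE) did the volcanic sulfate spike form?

1033 CE

979 − 41 = 938 annual layers lie beyond the volcanic sulfate spike toward the ice surface.
Removing the 6 false annual layers leaves 938 − 6 = 932 true annual layers beyond the volcanic sulfate spike.
1965 − 932 = 1033 CE.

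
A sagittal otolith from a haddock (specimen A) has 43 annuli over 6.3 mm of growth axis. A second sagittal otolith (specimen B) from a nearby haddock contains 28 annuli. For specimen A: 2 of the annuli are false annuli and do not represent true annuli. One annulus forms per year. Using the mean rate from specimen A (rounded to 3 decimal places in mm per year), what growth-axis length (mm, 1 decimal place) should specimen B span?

Specimen A: true annulus count = 43 − 2 = 41.
A: Extension rate ≈ 6.3 / 41 = 0.154 mm/year.
For B, 0.154 mm/year × 28 years = 4.3 mm.

4.3 mm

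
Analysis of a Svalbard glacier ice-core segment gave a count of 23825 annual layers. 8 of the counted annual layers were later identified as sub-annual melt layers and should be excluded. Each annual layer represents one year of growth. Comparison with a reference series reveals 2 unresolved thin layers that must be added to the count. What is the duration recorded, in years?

23819 yr

After corrections the count is 23825 − 8 + 2 = 23819 annual layers.
With a one-to-one annual layer periodicity this is 23819 years.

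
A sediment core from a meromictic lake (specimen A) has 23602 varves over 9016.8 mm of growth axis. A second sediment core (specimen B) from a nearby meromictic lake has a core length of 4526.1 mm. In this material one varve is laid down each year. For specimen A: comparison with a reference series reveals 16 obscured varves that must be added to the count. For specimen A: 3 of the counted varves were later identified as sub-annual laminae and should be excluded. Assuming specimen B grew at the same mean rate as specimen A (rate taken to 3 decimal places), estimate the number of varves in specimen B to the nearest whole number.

11848 varves

Specimen A: true varve count = 23602 − 3 + 16 = 23615.
A: Mean rate = 9016.8 mm / 23615 years ≈ 0.382 mm/yr.
Specimen B: 4526.1 mm / 0.382 mm per year = 11848.43 years ≈ 11848 varves.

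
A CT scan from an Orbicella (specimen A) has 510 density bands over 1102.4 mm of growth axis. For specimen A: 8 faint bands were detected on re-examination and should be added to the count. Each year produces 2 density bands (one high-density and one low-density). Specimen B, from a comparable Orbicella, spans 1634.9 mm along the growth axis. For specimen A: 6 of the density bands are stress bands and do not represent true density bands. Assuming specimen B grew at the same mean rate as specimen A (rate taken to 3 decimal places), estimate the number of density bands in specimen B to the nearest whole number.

759 density bands

Specimen A: true density band count = 510 − 6 + 8 = 512.
Specimen A: with 2 density bands per year, 512 / 2 = 256 years.
A: 1102.4 mm over 256 years gives 1102.4 / 256 ≈ 4.306 mm/year.
B spans 1634.9 / 4.306 = 379.68 years; at 2 density bands per year that is 379.68 × 2 ≈ 759 density bands.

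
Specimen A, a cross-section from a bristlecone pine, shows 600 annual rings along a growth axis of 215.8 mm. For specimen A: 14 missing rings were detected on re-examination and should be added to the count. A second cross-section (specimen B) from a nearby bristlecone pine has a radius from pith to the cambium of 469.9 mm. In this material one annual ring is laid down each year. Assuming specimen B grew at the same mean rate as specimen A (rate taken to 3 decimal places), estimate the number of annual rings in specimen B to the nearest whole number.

1339 annual rings

Specimen A: after corrections the count is 600 + 14 = 614 annual rings.
A: Mean rate = 215.8 mm / 614 years ≈ 0.351 mm/year.
For B, 469.9 / 0.351 = 1338.75 years ≈ 1339 annual rings.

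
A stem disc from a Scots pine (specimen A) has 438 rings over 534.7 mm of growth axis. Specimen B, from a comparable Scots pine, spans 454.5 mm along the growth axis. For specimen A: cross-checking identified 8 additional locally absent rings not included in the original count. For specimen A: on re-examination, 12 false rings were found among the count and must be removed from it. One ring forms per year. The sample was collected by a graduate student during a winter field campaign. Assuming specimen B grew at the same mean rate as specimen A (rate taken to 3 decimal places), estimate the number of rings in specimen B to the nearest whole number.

Specimen A: after corrections the count is 438 − 12 + 8 = 434 rings.
A: Extension rate ≈ 534.7 / 434 = 1.232 mm/year.
Specimen B: 454.5 mm / 1.232 mm per year = 368.91 years ≈ 369 rings.

369 rings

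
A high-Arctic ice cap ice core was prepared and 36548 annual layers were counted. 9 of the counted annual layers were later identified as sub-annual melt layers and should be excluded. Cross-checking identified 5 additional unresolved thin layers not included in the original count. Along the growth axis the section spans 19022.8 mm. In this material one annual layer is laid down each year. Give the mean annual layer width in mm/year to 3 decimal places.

0.521 mm/year

Correcting the raw count gives 36548 − 9 + 5 = 36544 true annual layers.
Mean rate = 19022.8 mm / 36544 years ≈ 0.521 mm/year.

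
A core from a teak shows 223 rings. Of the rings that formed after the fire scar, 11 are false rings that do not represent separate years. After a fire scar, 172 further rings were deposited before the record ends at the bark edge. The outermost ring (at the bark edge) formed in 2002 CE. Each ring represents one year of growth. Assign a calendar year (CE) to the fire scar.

172 rings formed after the fire scar.
Excluding 11 false rings: 172 − 11 = 161.
The ring at the bark edge is 2002 CE, so the fire scar dates to 2002 − 161 = 1841 CE.

1841 CE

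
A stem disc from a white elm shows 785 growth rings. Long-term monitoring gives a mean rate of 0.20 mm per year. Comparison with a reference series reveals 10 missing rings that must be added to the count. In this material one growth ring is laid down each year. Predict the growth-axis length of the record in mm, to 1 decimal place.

True growth ring count = 785 + 10 = 795.
Length ≈ 0.20 × 795 = 159.0 mm.

159.0 mm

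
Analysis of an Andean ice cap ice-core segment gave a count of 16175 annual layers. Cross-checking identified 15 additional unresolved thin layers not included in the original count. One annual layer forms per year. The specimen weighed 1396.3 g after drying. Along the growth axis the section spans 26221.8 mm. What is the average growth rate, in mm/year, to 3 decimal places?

After corrections the count is 16175 + 15 = 16190 annual layers.
26221.8 mm over 16190 years gives 26221.8 / 16190 ≈ 1.620 mm/year.

1.620 mm/year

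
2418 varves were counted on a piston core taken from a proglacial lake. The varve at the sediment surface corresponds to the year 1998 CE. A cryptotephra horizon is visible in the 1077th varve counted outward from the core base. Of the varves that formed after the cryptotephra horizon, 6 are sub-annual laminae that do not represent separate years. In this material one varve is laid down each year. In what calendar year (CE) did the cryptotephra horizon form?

663 CE

Between varve 1077 and the sediment surface there are 2418 − 1077 = 1341 varves.
1341 − 6 false = 1335 true varves after the cryptotephra horizon.
The varve at the sediment surface is 1998 CE, so the cryptotephra horizon dates to 1998 − 1335 = 663 CE.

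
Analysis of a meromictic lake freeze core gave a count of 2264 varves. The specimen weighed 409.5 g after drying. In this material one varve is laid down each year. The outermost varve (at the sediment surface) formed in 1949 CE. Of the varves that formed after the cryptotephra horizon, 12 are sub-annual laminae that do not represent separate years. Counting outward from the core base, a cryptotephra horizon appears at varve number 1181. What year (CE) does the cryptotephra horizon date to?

878 CE

Between varve 1181 and the sediment surface there are 2264 − 1181 = 1083 varves.
Removing the 12 false varves leaves 1083 − 12 = 1071 true varves beyond the cryptotephra horizon.
The varve at the sediment surface is 1949 CE, so the cryptotephra horizon dates to 1949 − 1071 = 878 CE.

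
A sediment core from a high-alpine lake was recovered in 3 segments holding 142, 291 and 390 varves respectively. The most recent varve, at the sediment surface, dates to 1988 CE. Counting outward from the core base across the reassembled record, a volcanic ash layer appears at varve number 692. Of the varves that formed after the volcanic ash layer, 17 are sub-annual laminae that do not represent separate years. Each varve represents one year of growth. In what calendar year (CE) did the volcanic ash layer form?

1874 CE

Total varves = 142 + 291 + 390 = 823.
The volcanic ash layer sits at varve 692 from the core base, so 823 − 692 = 131 varves formed after it.
Removing the 17 false varves leaves 131 − 17 = 114 true varves beyond the volcanic ash layer.
1988 − 114 = 1874 CE.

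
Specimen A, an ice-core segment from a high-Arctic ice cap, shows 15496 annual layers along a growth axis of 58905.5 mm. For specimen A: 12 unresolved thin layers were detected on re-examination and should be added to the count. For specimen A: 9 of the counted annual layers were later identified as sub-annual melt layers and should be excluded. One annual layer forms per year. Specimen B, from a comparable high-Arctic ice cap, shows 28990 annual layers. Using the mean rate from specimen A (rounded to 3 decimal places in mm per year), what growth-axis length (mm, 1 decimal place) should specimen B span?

Specimen A: adjusted count: 15496 − 9 + 12 = 15499 annual layers.
A: Mean rate = 58905.5 mm / 15499 years ≈ 3.801 mm/yr.
B's length ≈ 3.801 × 28990 = 110191.0 mm.

110191.0 mm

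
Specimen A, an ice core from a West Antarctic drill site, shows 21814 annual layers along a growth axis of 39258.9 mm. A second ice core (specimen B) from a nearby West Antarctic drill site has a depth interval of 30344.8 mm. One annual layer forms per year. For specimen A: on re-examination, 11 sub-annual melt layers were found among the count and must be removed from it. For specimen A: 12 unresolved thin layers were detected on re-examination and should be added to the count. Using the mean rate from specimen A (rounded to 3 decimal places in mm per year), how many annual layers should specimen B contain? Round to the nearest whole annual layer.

16858 annual layers

Specimen A: adjusted count: 21814 − 11 + 12 = 21815 annual layers.
A: Extension rate ≈ 39258.9 / 21815 = 1.800 mm/year.
B spans 30344.8 / 1.800 = 16858.22 years ≈ 16858 annual layers.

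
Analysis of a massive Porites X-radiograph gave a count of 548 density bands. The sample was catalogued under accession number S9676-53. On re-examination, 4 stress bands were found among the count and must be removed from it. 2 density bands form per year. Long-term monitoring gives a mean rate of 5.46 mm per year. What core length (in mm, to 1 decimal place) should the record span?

Adjusted count: 548 − 4 = 544 density bands.
Dividing by 2 density bands per year: 544 / 2 = 272 years.
272 years at 5.46 mm/year gives 5.46 × 272 = 1485.1 mm.

1485.1 mm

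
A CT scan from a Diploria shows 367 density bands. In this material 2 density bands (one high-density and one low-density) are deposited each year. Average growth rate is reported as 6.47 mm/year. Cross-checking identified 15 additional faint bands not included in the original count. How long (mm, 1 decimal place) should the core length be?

1235.8 mm

After corrections the count is 367 + 15 = 382 density bands.
With 2 density bands per year, 382 / 2 = 191 years.
191 years at 6.47 mm/year gives 6.47 × 191 = 1235.8 mm.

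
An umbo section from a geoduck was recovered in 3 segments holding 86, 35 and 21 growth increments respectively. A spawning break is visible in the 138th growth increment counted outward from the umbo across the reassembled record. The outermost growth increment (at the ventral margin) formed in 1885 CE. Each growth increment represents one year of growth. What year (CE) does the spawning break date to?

1881 CE

Total growth increments = 86 + 35 + 21 = 142.
142 − 138 = 4 growth increments lie beyond the spawning break toward the ventral margin.
The growth increment at the ventral margin is 1885 CE, so the spawning break dates to 1885 − 4 = 1881 CE.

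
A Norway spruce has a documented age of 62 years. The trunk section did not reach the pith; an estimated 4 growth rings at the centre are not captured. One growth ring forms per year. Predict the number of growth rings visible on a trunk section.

One growth ring per year gives 62 growth rings over 62 years.
Subtracting the 4 growth rings not captured gives 62 − 4 = 58 growth rings in the record.

58 growth rings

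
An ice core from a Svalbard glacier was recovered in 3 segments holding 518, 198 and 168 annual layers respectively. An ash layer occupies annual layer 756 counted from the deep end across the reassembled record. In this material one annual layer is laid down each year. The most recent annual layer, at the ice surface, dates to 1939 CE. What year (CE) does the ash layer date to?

Total annual layers = 518 + 198 + 168 = 884.
The ash layer sits at annual layer 756 from the deep end, so 884 − 756 = 128 annual layers formed after it.
1939 − 128 = 1811 CE.

1811 CE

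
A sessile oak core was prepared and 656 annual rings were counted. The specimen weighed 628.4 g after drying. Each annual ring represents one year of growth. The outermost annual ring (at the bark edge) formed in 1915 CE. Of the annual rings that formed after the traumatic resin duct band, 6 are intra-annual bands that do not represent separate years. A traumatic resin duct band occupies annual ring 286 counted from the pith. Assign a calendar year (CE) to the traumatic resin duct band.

Between annual ring 286 and the bark edge there are 656 − 286 = 370 annual rings.
Removing the 6 false annual rings leaves 370 − 6 = 364 true annual rings beyond the traumatic resin duct band.
1915 − 364 = 1551 CE.

1551 CE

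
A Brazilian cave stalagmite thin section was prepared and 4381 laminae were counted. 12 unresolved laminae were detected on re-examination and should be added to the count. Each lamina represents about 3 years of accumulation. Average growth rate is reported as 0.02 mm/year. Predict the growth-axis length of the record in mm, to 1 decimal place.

After corrections the count is 4381 + 12 = 4393 laminae.
At 3 years per lamina, 4393 × 3 = 13179 years.
Predicted length = 0.02 mm/year × 13179 years = 263.6 mm.

263.6 mm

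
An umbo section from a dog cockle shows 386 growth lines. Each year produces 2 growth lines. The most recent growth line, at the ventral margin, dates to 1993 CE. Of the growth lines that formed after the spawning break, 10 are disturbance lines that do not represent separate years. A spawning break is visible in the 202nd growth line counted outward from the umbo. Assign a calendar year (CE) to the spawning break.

The spawning break sits at growth line 202 from the umbo, so 386 − 202 = 184 growth lines formed after it.
Removing the 10 false growth lines leaves 184 − 10 = 174 true growth lines beyond the spawning break.
174 growth lines at 2 per year is 174 / 2 = 87 years.
The growth line at the ventral margin is 1993 CE, so the spawning break dates to 1993 − 87 = 1906 CE.

1906 CE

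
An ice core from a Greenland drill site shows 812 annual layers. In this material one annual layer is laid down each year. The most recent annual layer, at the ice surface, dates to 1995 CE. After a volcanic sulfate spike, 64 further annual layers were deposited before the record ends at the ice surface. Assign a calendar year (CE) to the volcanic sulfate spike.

64 annual layers post-date the volcanic sulfate spike.
The annual layer at the ice surface is 1995 CE, so the volcanic sulfate spike dates to 1995 − 64 = 1931 CE.

1931 CE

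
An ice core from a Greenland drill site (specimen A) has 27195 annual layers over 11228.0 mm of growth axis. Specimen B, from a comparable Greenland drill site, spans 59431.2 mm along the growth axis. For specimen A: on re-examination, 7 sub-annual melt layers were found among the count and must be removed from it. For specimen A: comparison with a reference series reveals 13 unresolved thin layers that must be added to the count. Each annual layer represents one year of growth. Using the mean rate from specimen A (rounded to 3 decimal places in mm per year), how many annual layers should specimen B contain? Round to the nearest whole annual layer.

Specimen A: correcting the raw count gives 27195 − 7 + 13 = 27201 true annual layers.
A: 11228.0 mm over 27201 years gives 11228.0 / 27201 ≈ 0.413 mm/yr.
B spans 59431.2 / 0.413 = 143901.21 years ≈ 143901 annual layers.

143901 annual layers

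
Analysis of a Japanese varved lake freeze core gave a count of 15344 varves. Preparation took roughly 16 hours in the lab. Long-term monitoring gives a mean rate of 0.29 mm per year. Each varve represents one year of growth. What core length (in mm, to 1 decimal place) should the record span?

4449.8 mm

The record spans 15344 years at 0.29 mm per year.
15344 years at 0.29 mm/year gives 0.29 × 15344 = 4449.8 mm.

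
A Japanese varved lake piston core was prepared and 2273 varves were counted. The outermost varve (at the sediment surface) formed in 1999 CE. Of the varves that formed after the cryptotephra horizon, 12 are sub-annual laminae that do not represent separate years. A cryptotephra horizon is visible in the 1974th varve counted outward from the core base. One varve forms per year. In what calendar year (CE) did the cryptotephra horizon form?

2273 − 1974 = 299 varves lie beyond the cryptotephra horizon toward the sediment surface.
299 − 12 false = 287 true varves after the cryptotephra horizon.
1999 − 287 = 1712 CE.

1712 CE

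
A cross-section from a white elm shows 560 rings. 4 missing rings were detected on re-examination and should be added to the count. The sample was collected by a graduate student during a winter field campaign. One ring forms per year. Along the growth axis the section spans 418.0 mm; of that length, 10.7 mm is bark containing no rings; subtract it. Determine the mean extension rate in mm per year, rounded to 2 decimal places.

After corrections the count is 560 + 4 = 564 rings.
Net length = 418.0 − 10.7 = 407.3 mm.
Mean rate = 407.3 mm / 564 years ≈ 0.72 mm per year.

0.72 mm per year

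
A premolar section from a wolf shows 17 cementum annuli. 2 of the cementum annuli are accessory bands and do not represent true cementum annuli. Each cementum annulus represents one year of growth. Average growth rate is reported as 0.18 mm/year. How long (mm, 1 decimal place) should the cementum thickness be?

After corrections the count is 17 − 2 = 15 cementum annuli.
15 years at 0.18 mm/year gives 0.18 × 15 = 2.7 mm.

2.7 mm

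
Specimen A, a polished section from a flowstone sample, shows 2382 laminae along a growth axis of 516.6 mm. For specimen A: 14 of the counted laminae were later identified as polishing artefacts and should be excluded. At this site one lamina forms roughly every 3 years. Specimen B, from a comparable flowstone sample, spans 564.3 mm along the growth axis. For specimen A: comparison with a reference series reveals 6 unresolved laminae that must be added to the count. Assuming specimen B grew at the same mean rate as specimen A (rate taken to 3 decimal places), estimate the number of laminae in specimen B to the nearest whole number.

Specimen A: true lamina count = 2382 − 14 + 6 = 2374.
Specimen A: 2374 laminae at 3 years each span 2374 × 3 = 7122 years.
A: 516.6 mm over 7122 years gives 516.6 / 7122 ≈ 0.073 mm/year.
B spans 564.3 / 0.073 = 7730.14 years; at 3 years per lamina that is 7730.14 / 3 ≈ 2577 laminae.

2577 laminae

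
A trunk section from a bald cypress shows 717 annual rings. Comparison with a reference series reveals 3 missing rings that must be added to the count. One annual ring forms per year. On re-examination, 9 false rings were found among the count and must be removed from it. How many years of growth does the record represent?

After corrections the count is 717 − 9 + 3 = 711 annual rings.
At one annual ring per year, that is 711 years.

711 yr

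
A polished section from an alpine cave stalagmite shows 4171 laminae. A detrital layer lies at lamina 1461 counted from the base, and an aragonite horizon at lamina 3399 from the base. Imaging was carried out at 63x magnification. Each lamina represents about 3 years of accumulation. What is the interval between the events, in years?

3399 − 1461 = 1938 laminae lie between the two events.
At 3 years per lamina, 1938 × 3 = 5814 years.

5814 years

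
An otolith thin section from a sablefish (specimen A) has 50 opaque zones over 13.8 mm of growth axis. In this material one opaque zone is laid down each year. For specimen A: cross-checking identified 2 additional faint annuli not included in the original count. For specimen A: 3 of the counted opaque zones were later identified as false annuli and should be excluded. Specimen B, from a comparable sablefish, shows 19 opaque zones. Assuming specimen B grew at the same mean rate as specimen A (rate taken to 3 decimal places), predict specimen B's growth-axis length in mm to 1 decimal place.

Specimen A: after corrections the count is 50 − 3 + 2 = 49 opaque zones.
A: Mean rate = 13.8 mm / 49 years ≈ 0.282 mm per year.
B's length ≈ 0.282 × 19 = 5.4 mm.

5.4 mm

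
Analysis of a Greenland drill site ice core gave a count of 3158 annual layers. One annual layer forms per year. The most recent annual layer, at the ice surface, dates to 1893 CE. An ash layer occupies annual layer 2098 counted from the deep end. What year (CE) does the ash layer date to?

833 CE

Between annual layer 2098 and the ice surface there are 3158 − 2098 = 1060 annual layers.
The annual layer at the ice surface is 1893 CE, so the ash layer dates to 1893 − 1060 = 833 CE.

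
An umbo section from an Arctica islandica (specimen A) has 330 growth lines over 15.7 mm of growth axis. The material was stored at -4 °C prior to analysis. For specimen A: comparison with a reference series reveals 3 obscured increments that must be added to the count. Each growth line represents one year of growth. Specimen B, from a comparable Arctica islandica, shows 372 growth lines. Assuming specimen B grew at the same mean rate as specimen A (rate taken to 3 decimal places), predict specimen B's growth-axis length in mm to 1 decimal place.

17.5 mm

Specimen A: correcting the raw count gives 330 + 3 = 333 true growth lines.
A: 15.7 mm over 333 years gives 15.7 / 333 ≈ 0.047 mm/yr.
For B, 0.047 mm/year × 372 years = 17.5 mm.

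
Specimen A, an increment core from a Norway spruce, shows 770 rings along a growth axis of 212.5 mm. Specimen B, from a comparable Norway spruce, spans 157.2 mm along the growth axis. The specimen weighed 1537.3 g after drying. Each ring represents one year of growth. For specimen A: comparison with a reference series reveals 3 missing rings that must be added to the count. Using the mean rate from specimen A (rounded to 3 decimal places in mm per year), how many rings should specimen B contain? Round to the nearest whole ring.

Specimen A: true ring count = 770 + 3 = 773.
A: Extension rate ≈ 212.5 / 773 = 0.275 mm/yr.
For B, 157.2 / 0.275 = 571.64 years ≈ 572 rings.

572 rings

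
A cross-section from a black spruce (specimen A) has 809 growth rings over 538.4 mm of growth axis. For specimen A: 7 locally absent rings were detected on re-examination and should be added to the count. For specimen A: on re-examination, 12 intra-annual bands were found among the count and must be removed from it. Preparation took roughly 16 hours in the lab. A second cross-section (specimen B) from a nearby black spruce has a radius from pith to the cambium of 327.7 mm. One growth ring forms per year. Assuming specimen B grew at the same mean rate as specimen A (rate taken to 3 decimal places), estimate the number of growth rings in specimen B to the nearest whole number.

489 growth rings

Specimen A: true growth ring count = 809 − 12 + 7 = 804.
A: Mean rate = 538.4 mm / 804 years ≈ 0.670 mm/yr.
B spans 327.7 / 0.670 = 489.10 years ≈ 489 growth rings.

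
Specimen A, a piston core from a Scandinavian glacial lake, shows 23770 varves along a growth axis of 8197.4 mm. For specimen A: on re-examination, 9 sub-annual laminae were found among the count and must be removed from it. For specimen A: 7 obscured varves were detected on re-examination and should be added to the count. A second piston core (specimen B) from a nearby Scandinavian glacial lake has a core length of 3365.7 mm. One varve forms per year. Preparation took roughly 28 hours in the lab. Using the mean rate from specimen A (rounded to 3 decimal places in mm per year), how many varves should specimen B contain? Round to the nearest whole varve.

Specimen A: adjusted count: 23770 − 9 + 7 = 23768 varves.
A: Mean rate = 8197.4 mm / 23768 years ≈ 0.345 mm/year.
B spans 3365.7 / 0.345 = 9755.65 years ≈ 9756 varves.

9756 varves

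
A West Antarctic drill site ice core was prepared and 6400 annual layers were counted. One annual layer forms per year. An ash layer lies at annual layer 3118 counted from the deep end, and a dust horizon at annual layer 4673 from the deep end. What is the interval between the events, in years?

The two markers are separated by 4673 − 3118 = 1555 annual layers.
That is 1555 years at one annual layer per year.

1555 years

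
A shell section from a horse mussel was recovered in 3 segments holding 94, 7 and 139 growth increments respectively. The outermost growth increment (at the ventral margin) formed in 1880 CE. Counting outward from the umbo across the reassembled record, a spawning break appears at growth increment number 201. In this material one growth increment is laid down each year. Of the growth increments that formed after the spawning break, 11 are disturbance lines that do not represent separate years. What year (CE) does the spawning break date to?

Total growth increments = 94 + 7 + 139 = 240.
The spawning break sits at growth increment 201 from the umbo, so 240 − 201 = 39 growth increments formed after it.
39 − 11 false = 28 true growth increments after the spawning break.
Counting back 28 years from 1880 CE places the spawning break in 1880 − 28 = 1852 CE.

1852 CE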